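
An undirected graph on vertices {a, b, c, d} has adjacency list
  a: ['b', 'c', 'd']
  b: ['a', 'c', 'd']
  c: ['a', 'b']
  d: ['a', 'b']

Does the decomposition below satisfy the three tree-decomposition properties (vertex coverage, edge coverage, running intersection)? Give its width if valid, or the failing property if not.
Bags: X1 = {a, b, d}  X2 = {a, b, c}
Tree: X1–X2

Yes; width 2.

Every vertex of G appears in some bag (union = {a, b, c, d}); every edge is covered by a bag; and for each vertex v the set of bags containing v is connected in the bag tree. The decomposition is therefore valid. The largest bag has 3 vertices, so the width is 2.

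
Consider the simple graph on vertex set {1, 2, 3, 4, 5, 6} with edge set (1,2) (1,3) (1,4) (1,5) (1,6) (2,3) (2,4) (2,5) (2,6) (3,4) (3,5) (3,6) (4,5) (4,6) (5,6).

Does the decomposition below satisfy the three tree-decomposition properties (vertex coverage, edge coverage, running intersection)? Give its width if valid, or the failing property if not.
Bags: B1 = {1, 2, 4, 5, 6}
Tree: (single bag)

A tree decomposition must satisfy three properties: every vertex lies in some bag; for every edge, both endpoints lie together in some bag; and for every vertex, the bags containing it form a connected subtree. Here vertex 3 appears in no bag, so the decomposition is invalid.

No — vertex 3 appears in no bag.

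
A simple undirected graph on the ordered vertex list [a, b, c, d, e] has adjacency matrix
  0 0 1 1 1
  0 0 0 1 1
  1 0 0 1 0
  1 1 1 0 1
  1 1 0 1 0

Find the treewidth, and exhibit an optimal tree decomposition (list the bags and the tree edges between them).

Treewidth 2.
One optimal decomposition is:
Bags: B1 = {a, d, e}  B2 = {a, c, d}  B3 = {b, d, e}
Tree: B1–B2, B1–B3

Each bag holds 3 vertices, so the decomposition has width 2, which upper-bounds the treewidth. Conversely, {a, d, e} is a clique of size 3, and the vertices of any clique must share a bag in every tree decomposition; so some bag has ≥ 3 vertices and tw(G) ≥ 2. The upper and lower bounds meet at 2, so that is the treewidth.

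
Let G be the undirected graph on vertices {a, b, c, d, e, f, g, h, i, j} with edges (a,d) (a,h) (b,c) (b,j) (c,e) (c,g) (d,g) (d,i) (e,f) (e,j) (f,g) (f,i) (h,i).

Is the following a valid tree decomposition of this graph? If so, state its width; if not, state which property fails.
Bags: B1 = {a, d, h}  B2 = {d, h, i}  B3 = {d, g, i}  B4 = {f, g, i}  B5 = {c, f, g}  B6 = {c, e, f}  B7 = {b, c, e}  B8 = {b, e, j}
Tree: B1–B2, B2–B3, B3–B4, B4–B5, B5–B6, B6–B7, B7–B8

Yes; width 2.

Vertex coverage: the bags together contain {a, b, c, d, e, f, g, h, i, j}, the full vertex set. Edge coverage: each edge of G has both endpoints in at least one bag. Running intersection: for every vertex, the bags containing it form a connected subtree. All three properties hold, so this is a valid tree decomposition of width max|bag| − 1 = 2, and hence tw(G) ≤ 2.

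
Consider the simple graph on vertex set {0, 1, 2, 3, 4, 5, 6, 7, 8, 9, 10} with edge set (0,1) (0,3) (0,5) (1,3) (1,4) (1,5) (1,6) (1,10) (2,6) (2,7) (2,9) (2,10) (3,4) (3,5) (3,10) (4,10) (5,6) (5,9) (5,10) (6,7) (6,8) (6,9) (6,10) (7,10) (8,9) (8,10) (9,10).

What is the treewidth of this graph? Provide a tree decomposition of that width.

The largest bag has 4 vertices, giving width 3; this decomposition certifies tw(G) ≤ 3. On the other hand G contains the 4-clique {0, 1, 3, 5}. A clique must lie in a single bag of any decomposition, so no decomposition can have width below 3. Therefore the treewidth is 3.

Treewidth 3.
One such decomposition:
Bags: B1 = {5, 6, 9, 10}  B2 = {1, 5, 6, 10}  B3 = {1, 3, 5, 10}  B4 = {1, 3, 4, 10}  B5 = {2, 6, 9, 10}  B6 = {6, 8, 9, 10}  B7 = {0, 1, 3, 5}  B8 = {2, 6, 7, 10}
Tree: B1–B2, B2–B3, B3–B4, B1–B5, B5–B6, B3–B7, B5–B8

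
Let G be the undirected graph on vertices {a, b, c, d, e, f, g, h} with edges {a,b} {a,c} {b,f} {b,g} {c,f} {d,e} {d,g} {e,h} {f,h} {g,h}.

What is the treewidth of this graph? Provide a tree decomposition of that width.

Treewidth 2.
One such decomposition:
Bags: B1 = {d, e, h}  B2 = {d, g, h}  B3 = {f, g, h}  B4 = {b, f, g}  B5 = {b, c, f}  B6 = {a, b, c}
Tree: B1–B2, B2–B3, B3–B4, B4–B5, B5–B6

The largest bag has 3 vertices, giving width 2; this decomposition certifies tw(G) ≤ 2. For the lower bound, G contains the cycle e–d–g–h–e, so G is not a forest; only forests have treewidth ≤ 1, hence tw(G) ≥ 2. The upper and lower bounds meet at 2, so that is the treewidth.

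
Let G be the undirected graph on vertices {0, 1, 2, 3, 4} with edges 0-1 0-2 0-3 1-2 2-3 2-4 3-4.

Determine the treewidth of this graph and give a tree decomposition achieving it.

Treewidth 2.
Bags: B1 = {2, 3, 4}  B2 = {0, 2, 3}  B3 = {0, 1, 2}
Tree: B1–B2, B2–B3

Each bag holds 3 vertices, so the decomposition has width 2, which upper-bounds the treewidth. On the other hand G contains the 3-clique {0, 1, 2}. A clique must lie in a single bag of any decomposition, so no decomposition can have width below 2. Therefore the treewidth is 2.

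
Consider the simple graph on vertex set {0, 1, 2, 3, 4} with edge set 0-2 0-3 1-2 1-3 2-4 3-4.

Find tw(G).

2

A width-2 tree decomposition is:
Bags: B1 = {0, 2, 3}  B2 = {2, 3, 4}  B3 = {1, 2, 3}
Tree: B1–B2, B2–B3
Every bag has size at most 3, so the width is 3 − 1 = 2 and tw(G) ≤ 2. The edges 3–0–2–4–3 form a cycle, so G is not a tree and its treewidth is at least 2. Combining the bounds, tw(G) = 2.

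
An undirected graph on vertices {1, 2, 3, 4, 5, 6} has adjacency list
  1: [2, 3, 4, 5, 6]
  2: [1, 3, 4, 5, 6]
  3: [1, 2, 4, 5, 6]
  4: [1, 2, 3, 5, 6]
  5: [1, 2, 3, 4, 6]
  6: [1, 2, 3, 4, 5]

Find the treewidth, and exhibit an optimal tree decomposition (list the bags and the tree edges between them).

Treewidth 5.
One such decomposition:
Bags: B1 = {1, 2, 3, 4, 5, 6}
Tree: (single bag)

A single bag containing all 6 vertices is trivially a valid decomposition of width 5. Conversely, {1, 2, 3, 4, 5, 6} is a clique of size 6, and the vertices of any clique must share a bag in every tree decomposition; so some bag has ≥ 6 vertices and tw(G) ≥ 5. Therefore the treewidth is 5.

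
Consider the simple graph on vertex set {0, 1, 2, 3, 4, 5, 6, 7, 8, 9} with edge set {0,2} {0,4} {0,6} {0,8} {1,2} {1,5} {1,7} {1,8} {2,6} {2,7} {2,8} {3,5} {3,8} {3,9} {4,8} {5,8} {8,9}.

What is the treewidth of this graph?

A width-2 tree decomposition is:
Bags: B1 = {1, 2, 8}  B2 = {1, 5, 8}  B3 = {0, 2, 8}  B4 = {0, 2, 6}  B5 = {3, 5, 8}  B6 = {0, 4, 8}  B7 = {3, 8, 9}  B8 = {1, 2, 7}
Tree: B1–B2, B1–B3, B3–B4, B2–B5, B3–B6, B5–B7, B1–B8
Each bag holds 3 vertices, so the decomposition has width 2, which upper-bounds the treewidth. Conversely, {0, 2, 8} is a clique of size 3, and the vertices of any clique must share a bag in every tree decomposition; so some bag has ≥ 3 vertices and tw(G) ≥ 2. The upper and lower bounds meet at 2, so that is the treewidth.

2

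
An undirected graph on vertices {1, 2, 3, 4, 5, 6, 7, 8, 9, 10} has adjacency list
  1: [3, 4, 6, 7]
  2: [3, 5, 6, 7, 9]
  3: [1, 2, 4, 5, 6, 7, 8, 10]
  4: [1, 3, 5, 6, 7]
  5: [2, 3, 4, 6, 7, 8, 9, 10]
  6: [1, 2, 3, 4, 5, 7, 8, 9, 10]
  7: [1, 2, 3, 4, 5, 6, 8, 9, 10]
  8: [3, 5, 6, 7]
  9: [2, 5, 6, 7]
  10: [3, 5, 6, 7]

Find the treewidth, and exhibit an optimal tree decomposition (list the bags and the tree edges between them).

The largest bag has 5 vertices, giving width 4; this decomposition certifies tw(G) ≤ 4. For the lower bound, the 5 vertices {2, 5, 6, 7, 9} are pairwise adjacent, and any tree decomposition puts a clique entirely inside one bag — forcing width ≥ 4. Hence tw(G) = 4 exactly.

Treewidth 4.
One such decomposition:
Bags: B1 = {2, 3, 5, 6, 7}  B2 = {3, 4, 5, 6, 7}  B3 = {3, 5, 6, 7, 8}  B4 = {2, 5, 6, 7, 9}  B5 = {3, 5, 6, 7, 10}  B6 = {1, 3, 4, 6, 7}
Tree: B1–B2, B2–B3, B1–B4, B1–B5, B2–B6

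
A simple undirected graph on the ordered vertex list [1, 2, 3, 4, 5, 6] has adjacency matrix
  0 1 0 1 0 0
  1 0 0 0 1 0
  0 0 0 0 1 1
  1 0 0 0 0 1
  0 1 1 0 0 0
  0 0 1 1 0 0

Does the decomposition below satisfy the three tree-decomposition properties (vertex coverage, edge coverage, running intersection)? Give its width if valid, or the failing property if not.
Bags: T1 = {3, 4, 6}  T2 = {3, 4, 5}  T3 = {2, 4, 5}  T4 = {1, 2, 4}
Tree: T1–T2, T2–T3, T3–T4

Yes; width 2.

Vertex coverage: the bags together contain {1, 2, 3, 4, 5, 6}, the full vertex set. Edge coverage: each edge of G has both endpoints in at least one bag. Running intersection: for every vertex, the bags containing it form a connected subtree. All three properties hold, so this is a valid tree decomposition of width max|bag| − 1 = 2, and hence tw(G) ≤ 2.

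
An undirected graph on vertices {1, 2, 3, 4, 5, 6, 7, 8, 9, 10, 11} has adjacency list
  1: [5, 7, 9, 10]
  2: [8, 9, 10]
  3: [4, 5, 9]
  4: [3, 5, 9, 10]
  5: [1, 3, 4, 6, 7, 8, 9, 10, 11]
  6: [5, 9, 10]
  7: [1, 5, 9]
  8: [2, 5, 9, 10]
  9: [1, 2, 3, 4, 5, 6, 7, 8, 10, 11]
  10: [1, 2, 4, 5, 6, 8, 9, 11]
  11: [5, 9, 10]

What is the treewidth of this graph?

3

A width-3 tree decomposition is:
Bags: B1 = {5, 6, 9, 10}  B2 = {5, 9, 10, 11}  B3 = {4, 5, 9, 10}  B4 = {3, 4, 5, 9}  B5 = {5, 8, 9, 10}  B6 = {1, 5, 9, 10}  B7 = {1, 5, 7, 9}  B8 = {2, 8, 9, 10}
Tree: B1–B2, B1–B3, B3–B4, B1–B5, B3–B6, B6–B7, B5–B8
The largest bag has 4 vertices, giving width 3; this decomposition certifies tw(G) ≤ 3. For the lower bound, the 4 vertices {2, 8, 9, 10} are pairwise adjacent, and any tree decomposition puts a clique entirely inside one bag — forcing width ≥ 3. Combining the bounds, tw(G) = 3.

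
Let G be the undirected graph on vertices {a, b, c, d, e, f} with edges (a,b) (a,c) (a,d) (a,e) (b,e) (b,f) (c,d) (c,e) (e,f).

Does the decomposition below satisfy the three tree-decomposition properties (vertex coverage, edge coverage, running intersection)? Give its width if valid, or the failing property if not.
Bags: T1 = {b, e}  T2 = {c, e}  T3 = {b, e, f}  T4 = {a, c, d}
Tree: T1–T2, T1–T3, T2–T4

A tree decomposition must satisfy three properties: every vertex lies in some bag; for every edge, both endpoints lie together in some bag; and for every vertex, the bags containing it form a connected subtree. Here edge (b,a) lies in no bag, so the decomposition is invalid.

No — edge (b,a) lies in no bag.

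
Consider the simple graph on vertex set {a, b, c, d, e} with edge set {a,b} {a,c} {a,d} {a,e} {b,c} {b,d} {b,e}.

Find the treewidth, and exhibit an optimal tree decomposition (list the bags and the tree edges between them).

Treewidth 2.
Bags: B1 = {a, b, e}  B2 = {a, b, c}  B3 = {a, b, d}
Tree: B1–B2, B2–B3

Every bag has size at most 3, so the width is 3 − 1 = 2 and tw(G) ≤ 2. On the other hand G contains the 3-clique {a, b, d}. A clique must lie in a single bag of any decomposition, so no decomposition can have width below 2. Therefore the treewidth is 2.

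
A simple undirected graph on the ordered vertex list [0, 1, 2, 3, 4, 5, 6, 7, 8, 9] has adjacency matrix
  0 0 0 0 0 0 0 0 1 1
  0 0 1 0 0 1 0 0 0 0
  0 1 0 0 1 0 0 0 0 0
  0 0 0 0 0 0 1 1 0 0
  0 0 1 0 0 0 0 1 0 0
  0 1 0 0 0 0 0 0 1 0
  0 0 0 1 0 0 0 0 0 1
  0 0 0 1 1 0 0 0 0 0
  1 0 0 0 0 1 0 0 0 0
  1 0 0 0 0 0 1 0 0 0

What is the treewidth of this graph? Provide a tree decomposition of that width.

Treewidth 2.
Bags: B1 = {3, 4, 7}  B2 = {3, 4, 6}  B3 = {4, 6, 9}  B4 = {0, 4, 9}  B5 = {0, 4, 8}  B6 = {4, 5, 8}  B7 = {1, 4, 5}  B8 = {1, 2, 4}
Tree: B1–B2, B2–B3, B3–B4, B4–B5, B5–B6, B6–B7, B7–B8

Every bag has size at most 3, so the width is 3 − 1 = 2 and tw(G) ≤ 2. Since 4–7–3–6–9–0–8–5–1–2–4 is a cycle in G, G is not acyclic. Forests are exactly the graphs of treewidth ≤ 1, so tw(G) ≥ 2. Combining the bounds, tw(G) = 2.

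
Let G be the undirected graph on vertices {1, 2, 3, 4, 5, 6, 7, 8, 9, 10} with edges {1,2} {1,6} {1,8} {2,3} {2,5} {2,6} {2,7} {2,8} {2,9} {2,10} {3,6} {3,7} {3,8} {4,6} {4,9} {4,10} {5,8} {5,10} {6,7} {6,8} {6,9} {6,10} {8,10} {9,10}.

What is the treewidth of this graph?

3

A width-3 tree decomposition is:
Bags: B1 = {2, 6, 8, 10}  B2 = {2, 6, 9, 10}  B3 = {2, 3, 6, 8}  B4 = {4, 6, 9, 10}  B5 = {1, 2, 6, 8}  B6 = {2, 3, 6, 7}  B7 = {2, 5, 8, 10}
Tree: B1–B2, B1–B3, B2–B4, B3–B5, B3–B6, B1–B7
Every bag has size at most 4, so the width is 4 − 1 = 3 and tw(G) ≤ 3. Conversely, {2, 5, 8, 10} is a clique of size 4, and the vertices of any clique must share a bag in every tree decomposition; so some bag has ≥ 4 vertices and tw(G) ≥ 3. Combining the bounds, tw(G) = 3.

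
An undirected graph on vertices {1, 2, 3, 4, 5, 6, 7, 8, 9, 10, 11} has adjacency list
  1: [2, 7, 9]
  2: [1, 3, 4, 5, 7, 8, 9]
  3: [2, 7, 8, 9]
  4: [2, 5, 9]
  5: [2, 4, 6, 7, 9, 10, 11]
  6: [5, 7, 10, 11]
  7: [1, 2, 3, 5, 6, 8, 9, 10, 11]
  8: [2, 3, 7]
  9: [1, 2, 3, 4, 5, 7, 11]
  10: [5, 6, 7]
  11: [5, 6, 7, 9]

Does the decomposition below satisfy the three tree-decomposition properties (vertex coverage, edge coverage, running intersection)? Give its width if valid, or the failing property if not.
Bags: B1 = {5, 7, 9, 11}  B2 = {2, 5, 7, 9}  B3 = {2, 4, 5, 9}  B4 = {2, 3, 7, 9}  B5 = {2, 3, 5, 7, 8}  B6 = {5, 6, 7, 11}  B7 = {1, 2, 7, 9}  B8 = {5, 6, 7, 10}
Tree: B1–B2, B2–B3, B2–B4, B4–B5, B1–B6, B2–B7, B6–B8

A tree decomposition must satisfy three properties: every vertex lies in some bag; for every edge, both endpoints lie together in some bag; and for every vertex, the bags containing it form a connected subtree. Here bags containing vertex 5 are not connected in the tree, so the decomposition is invalid.

No — bags containing vertex 5 are not connected in the tree.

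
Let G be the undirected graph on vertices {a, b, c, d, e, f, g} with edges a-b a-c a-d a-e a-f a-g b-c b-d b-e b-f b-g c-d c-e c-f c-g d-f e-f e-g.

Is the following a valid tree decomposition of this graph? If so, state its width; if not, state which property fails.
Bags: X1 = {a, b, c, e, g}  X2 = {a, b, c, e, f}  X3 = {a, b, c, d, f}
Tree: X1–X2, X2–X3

Vertex coverage: the bags together contain {a, b, c, d, e, f, g}, the full vertex set. Edge coverage: each edge of G has both endpoints in at least one bag. Running intersection: for every vertex, the bags containing it form a connected subtree. All three properties hold, so this is a valid tree decomposition of width max|bag| − 1 = 4, and hence tw(G) ≤ 4.

Yes; width 4.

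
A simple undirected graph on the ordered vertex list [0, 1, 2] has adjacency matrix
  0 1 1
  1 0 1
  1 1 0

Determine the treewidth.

A width-2 tree decomposition is:
Bags: B1 = {0, 1, 2}
Tree: (single bag)
A single bag containing all 3 vertices is trivially a valid decomposition of width 2. Conversely, {0, 1, 2} is a clique of size 3, and the vertices of any clique must share a bag in every tree decomposition; so some bag has ≥ 3 vertices and tw(G) ≥ 2. Combining the bounds, tw(G) = 2.

2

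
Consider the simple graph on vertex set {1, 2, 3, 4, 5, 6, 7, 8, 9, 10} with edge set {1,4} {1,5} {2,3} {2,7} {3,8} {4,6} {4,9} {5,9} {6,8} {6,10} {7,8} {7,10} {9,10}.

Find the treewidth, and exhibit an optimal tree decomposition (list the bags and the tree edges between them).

Treewidth 2.
One optimal decomposition is:
Bags: B1 = {1, 5, 9}  B2 = {1, 4, 9}  B3 = {4, 9, 10}  B4 = {4, 6, 10}  B5 = {6, 7, 10}  B6 = {6, 7, 8}  B7 = {2, 7, 8}  B8 = {2, 3, 8}
Tree: B1–B2, B2–B3, B3–B4, B4–B5, B5–B6, B6–B7, B7–B8

The largest bag has 3 vertices, giving width 2; this decomposition certifies tw(G) ≤ 2. The edges 5–1–4–9–5 form a cycle, so G is not a tree and its treewidth is at least 2. Therefore the treewidth is 2.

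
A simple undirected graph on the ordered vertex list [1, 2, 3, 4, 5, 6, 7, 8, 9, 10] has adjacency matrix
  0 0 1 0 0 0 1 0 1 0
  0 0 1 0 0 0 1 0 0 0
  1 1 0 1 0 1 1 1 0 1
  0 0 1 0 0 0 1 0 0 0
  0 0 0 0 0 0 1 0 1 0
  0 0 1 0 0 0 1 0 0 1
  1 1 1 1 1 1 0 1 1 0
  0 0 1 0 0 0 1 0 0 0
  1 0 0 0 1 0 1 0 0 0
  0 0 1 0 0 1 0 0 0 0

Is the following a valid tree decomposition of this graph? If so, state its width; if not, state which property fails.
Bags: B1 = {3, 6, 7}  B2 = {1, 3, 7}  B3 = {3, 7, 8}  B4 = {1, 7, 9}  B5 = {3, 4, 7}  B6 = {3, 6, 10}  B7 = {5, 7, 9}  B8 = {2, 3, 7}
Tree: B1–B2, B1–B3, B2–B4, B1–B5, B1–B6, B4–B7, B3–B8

Checking the three conditions: (i) the bags cover all of {1, 2, 3, 4, 5, 6, 7, 8, 9, 10}; (ii) for each edge, some bag contains both endpoints; (iii) the bags containing any fixed vertex form a subtree. All hold, so the decomposition is valid with width 3 − 1 = 2.

Yes; width 2.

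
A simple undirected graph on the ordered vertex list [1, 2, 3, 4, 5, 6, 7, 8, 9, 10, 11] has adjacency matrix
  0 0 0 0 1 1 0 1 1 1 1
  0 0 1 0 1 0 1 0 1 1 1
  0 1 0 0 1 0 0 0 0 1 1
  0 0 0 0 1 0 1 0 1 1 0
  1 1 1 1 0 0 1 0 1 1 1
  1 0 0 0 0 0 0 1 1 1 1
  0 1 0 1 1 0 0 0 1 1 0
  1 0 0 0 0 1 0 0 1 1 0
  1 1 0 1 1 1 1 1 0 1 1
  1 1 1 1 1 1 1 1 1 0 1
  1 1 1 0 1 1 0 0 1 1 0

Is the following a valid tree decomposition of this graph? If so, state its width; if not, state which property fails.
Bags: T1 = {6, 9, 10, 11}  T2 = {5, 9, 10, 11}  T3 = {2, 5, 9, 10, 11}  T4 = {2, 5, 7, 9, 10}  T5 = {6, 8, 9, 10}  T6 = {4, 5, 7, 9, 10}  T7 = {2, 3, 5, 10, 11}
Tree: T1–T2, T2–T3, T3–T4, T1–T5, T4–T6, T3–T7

No — vertex 1 appears in no bag.

A tree decomposition must satisfy three properties: every vertex lies in some bag; for every edge, both endpoints lie together in some bag; and for every vertex, the bags containing it form a connected subtree. Here vertex 1 appears in no bag, so the decomposition is invalid.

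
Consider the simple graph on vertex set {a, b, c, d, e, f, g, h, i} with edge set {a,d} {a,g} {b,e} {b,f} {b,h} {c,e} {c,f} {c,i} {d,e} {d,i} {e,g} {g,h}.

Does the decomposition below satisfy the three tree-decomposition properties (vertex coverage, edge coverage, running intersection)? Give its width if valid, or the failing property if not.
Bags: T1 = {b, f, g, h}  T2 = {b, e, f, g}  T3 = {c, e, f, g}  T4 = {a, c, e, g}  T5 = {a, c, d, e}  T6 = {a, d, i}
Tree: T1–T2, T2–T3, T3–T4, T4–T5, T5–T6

No — edge (c,i) lies in no bag.

A tree decomposition must satisfy three properties: every vertex lies in some bag; for every edge, both endpoints lie together in some bag; and for every vertex, the bags containing it form a connected subtree. Here edge (c,i) lies in no bag, so the decomposition is invalid.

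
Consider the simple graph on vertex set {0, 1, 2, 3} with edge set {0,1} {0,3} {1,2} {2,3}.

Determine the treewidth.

2

A width-2 tree decomposition is:
Bags: B1 = {0, 1, 3}  B2 = {1, 2, 3}
Tree: B1–B2
Each bag holds 3 vertices, so the decomposition has width 2, which upper-bounds the treewidth. For the lower bound, G contains the cycle 1–0–3–2–1, so G is not a forest; only forests have treewidth ≤ 1, hence tw(G) ≥ 2. Therefore the treewidth is 2.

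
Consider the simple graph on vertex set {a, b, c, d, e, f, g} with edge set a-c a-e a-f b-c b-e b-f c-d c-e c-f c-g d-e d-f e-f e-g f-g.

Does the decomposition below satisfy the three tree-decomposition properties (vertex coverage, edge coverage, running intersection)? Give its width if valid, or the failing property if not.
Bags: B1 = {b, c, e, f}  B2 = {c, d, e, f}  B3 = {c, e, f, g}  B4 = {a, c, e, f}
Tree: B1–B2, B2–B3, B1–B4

Vertex coverage: the bags together contain {a, b, c, d, e, f, g}, the full vertex set. Edge coverage: each edge of G has both endpoints in at least one bag. Running intersection: for every vertex, the bags containing it form a connected subtree. All three properties hold, so this is a valid tree decomposition of width max|bag| − 1 = 3, and hence tw(G) ≤ 3.

Yes; width 3.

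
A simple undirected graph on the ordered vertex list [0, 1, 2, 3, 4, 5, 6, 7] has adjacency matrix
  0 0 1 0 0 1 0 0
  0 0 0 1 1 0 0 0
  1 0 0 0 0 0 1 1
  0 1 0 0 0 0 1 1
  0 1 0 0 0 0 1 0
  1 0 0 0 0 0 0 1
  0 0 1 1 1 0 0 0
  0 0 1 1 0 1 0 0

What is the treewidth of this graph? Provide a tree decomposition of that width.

Treewidth 2.
One optimal decomposition is:
Bags: B1 = {0, 5, 7}  B2 = {0, 2, 7}  B3 = {2, 3, 7}  B4 = {2, 3, 6}  B5 = {1, 3, 6}  B6 = {1, 4, 6}
Tree: B1–B2, B2–B3, B3–B4, B4–B5, B5–B6

The largest bag has 3 vertices, giving width 2; this decomposition certifies tw(G) ≤ 2. The edges 5–0–2–7–5 form a cycle, so G is not a tree and its treewidth is at least 2. Therefore the treewidth is 2.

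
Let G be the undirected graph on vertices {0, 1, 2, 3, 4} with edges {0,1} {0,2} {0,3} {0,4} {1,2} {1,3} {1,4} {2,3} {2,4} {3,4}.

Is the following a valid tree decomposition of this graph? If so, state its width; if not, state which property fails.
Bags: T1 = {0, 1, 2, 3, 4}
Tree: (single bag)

Yes; width 4.

Vertex coverage: the bags together contain {0, 1, 2, 3, 4}, the full vertex set. Edge coverage: each edge of G has both endpoints in at least one bag. Running intersection: for every vertex, the bags containing it form a connected subtree. All three properties hold, so this is a valid tree decomposition of width max|bag| − 1 = 4, and hence tw(G) ≤ 4.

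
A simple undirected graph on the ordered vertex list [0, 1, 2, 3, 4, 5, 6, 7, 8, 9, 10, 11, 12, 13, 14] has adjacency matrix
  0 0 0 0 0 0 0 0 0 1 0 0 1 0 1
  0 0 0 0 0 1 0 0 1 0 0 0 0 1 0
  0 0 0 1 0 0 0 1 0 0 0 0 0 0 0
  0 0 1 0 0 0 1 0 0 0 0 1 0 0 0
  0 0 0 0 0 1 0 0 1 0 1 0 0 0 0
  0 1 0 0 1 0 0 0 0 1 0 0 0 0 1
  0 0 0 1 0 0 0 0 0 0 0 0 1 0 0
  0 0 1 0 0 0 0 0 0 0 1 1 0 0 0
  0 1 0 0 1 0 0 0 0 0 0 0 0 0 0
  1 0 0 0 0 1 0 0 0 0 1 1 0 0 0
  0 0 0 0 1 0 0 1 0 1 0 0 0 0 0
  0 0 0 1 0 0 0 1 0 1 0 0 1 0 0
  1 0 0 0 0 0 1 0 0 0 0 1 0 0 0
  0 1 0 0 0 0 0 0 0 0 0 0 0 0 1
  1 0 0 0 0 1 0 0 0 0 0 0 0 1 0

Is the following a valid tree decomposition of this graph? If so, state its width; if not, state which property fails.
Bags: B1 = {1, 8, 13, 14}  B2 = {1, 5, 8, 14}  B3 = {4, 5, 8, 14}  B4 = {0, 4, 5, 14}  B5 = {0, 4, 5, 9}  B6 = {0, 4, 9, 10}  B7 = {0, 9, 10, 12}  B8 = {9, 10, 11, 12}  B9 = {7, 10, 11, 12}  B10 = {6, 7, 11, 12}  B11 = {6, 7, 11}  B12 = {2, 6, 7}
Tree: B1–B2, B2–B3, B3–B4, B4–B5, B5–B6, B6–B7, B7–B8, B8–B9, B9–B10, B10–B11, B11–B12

A tree decomposition must satisfy three properties: every vertex lies in some bag; for every edge, both endpoints lie together in some bag; and for every vertex, the bags containing it form a connected subtree. Here vertex 3 appears in no bag, so the decomposition is invalid.

No — vertex 3 appears in no bag.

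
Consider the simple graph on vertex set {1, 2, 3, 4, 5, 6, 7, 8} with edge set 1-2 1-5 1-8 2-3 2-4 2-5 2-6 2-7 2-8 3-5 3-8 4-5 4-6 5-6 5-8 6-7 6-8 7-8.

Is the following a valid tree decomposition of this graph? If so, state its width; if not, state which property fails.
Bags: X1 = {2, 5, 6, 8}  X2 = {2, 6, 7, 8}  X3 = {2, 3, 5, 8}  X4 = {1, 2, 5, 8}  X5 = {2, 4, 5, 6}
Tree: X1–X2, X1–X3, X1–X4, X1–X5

Yes; width 3.

Every vertex of G appears in some bag (union = {1, 2, 3, 4, 5, 6, 7, 8}); every edge is covered by a bag; and for each vertex v the set of bags containing v is connected in the bag tree. The decomposition is therefore valid. The largest bag has 4 vertices, so the width is 3.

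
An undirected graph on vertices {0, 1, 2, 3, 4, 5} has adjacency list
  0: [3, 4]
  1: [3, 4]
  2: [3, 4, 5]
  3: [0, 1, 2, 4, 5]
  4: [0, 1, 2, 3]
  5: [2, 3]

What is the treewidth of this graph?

A width-2 tree decomposition is:
Bags: B1 = {2, 3, 4}  B2 = {0, 3, 4}  B3 = {2, 3, 5}  B4 = {1, 3, 4}
Tree: B1–B2, B1–B3, B1–B4
Every bag has size at most 3, so the width is 3 − 1 = 2 and tw(G) ≤ 2. For the lower bound, the 3 vertices {0, 3, 4} are pairwise adjacent, and any tree decomposition puts a clique entirely inside one bag — forcing width ≥ 2. Combining the bounds, tw(G) = 2.

2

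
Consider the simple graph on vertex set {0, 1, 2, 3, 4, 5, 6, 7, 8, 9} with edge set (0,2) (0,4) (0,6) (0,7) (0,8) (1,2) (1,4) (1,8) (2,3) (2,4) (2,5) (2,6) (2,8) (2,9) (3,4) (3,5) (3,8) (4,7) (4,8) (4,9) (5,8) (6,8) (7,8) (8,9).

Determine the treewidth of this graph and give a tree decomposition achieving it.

Treewidth 3.
One optimal decomposition is:
Bags: B1 = {0, 2, 4, 8}  B2 = {2, 4, 8, 9}  B3 = {2, 3, 4, 8}  B4 = {1, 2, 4, 8}  B5 = {2, 3, 5, 8}  B6 = {0, 2, 6, 8}  B7 = {0, 4, 7, 8}
Tree: B1–B2, B2–B3, B2–B4, B3–B5, B1–B6, B1–B7

Each bag holds 4 vertices, so the decomposition has width 3, which upper-bounds the treewidth. Conversely, {0, 2, 4, 8} is a clique of size 4, and the vertices of any clique must share a bag in every tree decomposition; so some bag has ≥ 4 vertices and tw(G) ≥ 3. Therefore the treewidth is 3.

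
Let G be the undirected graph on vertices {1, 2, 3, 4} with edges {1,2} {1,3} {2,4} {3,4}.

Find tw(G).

2

A width-2 tree decomposition is:
Bags: B1 = {1, 2, 3}  B2 = {2, 3, 4}
Tree: B1–B2
Each bag holds 3 vertices, so the decomposition has width 2, which upper-bounds the treewidth. The edges 2–1–3–4–2 form a cycle, so G is not a tree and its treewidth is at least 2. Combining the bounds, tw(G) = 2.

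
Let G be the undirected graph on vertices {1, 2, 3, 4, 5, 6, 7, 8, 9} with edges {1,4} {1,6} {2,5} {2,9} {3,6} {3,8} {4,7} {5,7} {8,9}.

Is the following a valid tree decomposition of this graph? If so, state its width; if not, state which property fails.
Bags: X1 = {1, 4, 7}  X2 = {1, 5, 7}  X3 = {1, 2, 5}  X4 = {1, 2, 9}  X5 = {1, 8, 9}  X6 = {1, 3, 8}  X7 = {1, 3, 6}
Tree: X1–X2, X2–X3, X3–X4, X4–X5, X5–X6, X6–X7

Vertex coverage: the bags together contain {1, 2, 3, 4, 5, 6, 7, 8, 9}, the full vertex set. Edge coverage: each edge of G has both endpoints in at least one bag. Running intersection: for every vertex, the bags containing it form a connected subtree. All three properties hold, so this is a valid tree decomposition of width max|bag| − 1 = 2, and hence tw(G) ≤ 2.

Yes; width 2.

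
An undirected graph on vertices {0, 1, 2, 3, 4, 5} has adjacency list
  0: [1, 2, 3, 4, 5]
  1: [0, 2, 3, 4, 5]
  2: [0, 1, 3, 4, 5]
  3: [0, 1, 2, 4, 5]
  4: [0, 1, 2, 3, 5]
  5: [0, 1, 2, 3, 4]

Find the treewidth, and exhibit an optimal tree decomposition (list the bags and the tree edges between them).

Treewidth 5.
Bags: B1 = {0, 1, 2, 3, 4, 5}
Tree: (single bag)

With just one bag of size 6, the width is 6 − 1 = 5, so tw(G) ≤ 5. For the lower bound, the 6 vertices {0, 1, 2, 3, 4, 5} are pairwise adjacent, and any tree decomposition puts a clique entirely inside one bag — forcing width ≥ 5. Therefore the treewidth is 5.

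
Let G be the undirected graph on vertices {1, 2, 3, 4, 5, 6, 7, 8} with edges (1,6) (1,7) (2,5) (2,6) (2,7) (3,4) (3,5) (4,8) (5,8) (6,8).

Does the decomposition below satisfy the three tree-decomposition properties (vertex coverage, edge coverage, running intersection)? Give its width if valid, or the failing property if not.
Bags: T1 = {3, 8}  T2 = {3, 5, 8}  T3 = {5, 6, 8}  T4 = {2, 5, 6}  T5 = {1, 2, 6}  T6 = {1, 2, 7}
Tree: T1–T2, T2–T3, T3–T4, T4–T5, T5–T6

A tree decomposition must satisfy three properties: every vertex lies in some bag; for every edge, both endpoints lie together in some bag; and for every vertex, the bags containing it form a connected subtree. Here vertex 4 appears in no bag, so the decomposition is invalid.

No — vertex 4 appears in no bag.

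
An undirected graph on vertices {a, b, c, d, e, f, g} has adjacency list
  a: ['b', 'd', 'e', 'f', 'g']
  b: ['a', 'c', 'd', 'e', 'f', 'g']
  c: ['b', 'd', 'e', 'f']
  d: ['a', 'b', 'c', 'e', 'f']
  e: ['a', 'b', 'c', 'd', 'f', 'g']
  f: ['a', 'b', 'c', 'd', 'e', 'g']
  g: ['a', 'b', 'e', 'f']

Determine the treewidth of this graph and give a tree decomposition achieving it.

Treewidth 4.
One such decomposition:
Bags: B1 = {a, b, e, f, g}  B2 = {a, b, d, e, f}  B3 = {b, c, d, e, f}
Tree: B1–B2, B2–B3

Every bag has size at most 5, so the width is 5 − 1 = 4 and tw(G) ≤ 4. On the other hand G contains the 5-clique {b, c, d, e, f}. A clique must lie in a single bag of any decomposition, so no decomposition can have width below 4. Combining the bounds, tw(G) = 4.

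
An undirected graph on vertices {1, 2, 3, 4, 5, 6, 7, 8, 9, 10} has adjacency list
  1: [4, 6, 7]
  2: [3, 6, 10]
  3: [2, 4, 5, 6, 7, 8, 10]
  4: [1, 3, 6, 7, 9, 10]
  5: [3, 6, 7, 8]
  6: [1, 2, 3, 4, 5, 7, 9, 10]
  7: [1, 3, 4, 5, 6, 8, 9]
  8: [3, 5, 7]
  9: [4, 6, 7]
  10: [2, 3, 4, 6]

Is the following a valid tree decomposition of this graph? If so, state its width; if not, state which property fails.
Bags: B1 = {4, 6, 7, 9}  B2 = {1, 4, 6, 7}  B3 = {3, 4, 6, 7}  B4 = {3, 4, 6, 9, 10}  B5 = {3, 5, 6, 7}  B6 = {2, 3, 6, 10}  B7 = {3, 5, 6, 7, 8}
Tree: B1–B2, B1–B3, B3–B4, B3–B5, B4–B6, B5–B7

A tree decomposition must satisfy three properties: every vertex lies in some bag; for every edge, both endpoints lie together in some bag; and for every vertex, the bags containing it form a connected subtree. Here bags containing vertex 9 are not connected in the tree, so the decomposition is invalid.

No — bags containing vertex 9 are not connected in the tree.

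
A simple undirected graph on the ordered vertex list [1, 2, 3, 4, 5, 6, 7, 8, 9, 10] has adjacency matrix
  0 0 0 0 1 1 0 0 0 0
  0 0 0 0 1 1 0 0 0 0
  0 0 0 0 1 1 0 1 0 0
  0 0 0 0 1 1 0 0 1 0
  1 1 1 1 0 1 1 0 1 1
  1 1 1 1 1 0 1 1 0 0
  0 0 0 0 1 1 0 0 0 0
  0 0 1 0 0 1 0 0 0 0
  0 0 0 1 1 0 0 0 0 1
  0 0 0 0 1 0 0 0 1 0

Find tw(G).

A width-2 tree decomposition is:
Bags: B1 = {1, 5, 6}  B2 = {3, 5, 6}  B3 = {4, 5, 6}  B4 = {4, 5, 9}  B5 = {2, 5, 6}  B6 = {5, 6, 7}  B7 = {5, 9, 10}  B8 = {3, 6, 8}
Tree: B1–B2, B1–B3, B3–B4, B2–B5, B2–B6, B4–B7, B2–B8
Every bag has size at most 3, so the width is 3 − 1 = 2 and tw(G) ≤ 2. On the other hand G contains the 3-clique {3, 6, 8}. A clique must lie in a single bag of any decomposition, so no decomposition can have width below 2. Therefore the treewidth is 2.

2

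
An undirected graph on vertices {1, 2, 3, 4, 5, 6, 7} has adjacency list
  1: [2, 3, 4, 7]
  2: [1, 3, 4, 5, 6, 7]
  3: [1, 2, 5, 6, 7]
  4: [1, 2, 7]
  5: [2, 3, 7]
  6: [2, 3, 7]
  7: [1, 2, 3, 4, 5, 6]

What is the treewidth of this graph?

3

A width-3 tree decomposition is:
Bags: B1 = {2, 3, 5, 7}  B2 = {1, 2, 3, 7}  B3 = {2, 3, 6, 7}  B4 = {1, 2, 4, 7}
Tree: B1–B2, B1–B3, B2–B4
The largest bag has 4 vertices, giving width 3; this decomposition certifies tw(G) ≤ 3. On the other hand G contains the 4-clique {1, 2, 3, 7}. A clique must lie in a single bag of any decomposition, so no decomposition can have width below 3. Hence tw(G) = 3 exactly.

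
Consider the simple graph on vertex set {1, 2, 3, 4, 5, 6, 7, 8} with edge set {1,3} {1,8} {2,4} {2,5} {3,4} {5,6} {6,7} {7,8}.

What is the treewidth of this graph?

2

A width-2 tree decomposition is:
Bags: B1 = {1, 3, 8}  B2 = {3, 4, 8}  B3 = {2, 4, 8}  B4 = {2, 5, 8}  B5 = {5, 6, 8}  B6 = {6, 7, 8}
Tree: B1–B2, B2–B3, B3–B4, B4–B5, B5–B6
Every bag has size at most 3, so the width is 3 − 1 = 2 and tw(G) ≤ 2. Since 8–1–3–4–2–5–6–7–8 is a cycle in G, G is not acyclic. Forests are exactly the graphs of treewidth ≤ 1, so tw(G) ≥ 2. Combining the bounds, tw(G) = 2.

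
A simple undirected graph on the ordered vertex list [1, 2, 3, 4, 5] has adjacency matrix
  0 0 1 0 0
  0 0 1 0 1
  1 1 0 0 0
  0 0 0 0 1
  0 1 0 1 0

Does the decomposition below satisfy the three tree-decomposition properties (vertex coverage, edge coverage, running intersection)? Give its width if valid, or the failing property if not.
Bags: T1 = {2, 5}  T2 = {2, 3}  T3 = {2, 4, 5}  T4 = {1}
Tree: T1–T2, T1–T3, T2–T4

No — edge (3,1) lies in no bag.

A tree decomposition must satisfy three properties: every vertex lies in some bag; for every edge, both endpoints lie together in some bag; and for every vertex, the bags containing it form a connected subtree. Here edge (3,1) lies in no bag, so the decomposition is invalid.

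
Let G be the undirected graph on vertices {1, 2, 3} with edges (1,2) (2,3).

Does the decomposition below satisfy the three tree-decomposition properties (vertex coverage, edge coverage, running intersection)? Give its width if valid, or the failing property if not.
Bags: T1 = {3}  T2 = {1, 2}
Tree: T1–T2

No — edge (2,3) lies in no bag.

A tree decomposition must satisfy three properties: every vertex lies in some bag; for every edge, both endpoints lie together in some bag; and for every vertex, the bags containing it form a connected subtree. Here edge (2,3) lies in no bag, so the decomposition is invalid.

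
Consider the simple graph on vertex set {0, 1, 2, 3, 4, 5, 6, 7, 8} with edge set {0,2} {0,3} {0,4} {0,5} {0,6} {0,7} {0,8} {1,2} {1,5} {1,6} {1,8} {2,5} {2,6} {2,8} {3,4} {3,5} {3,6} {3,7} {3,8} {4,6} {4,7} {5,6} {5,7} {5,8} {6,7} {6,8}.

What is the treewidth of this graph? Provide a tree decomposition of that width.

Treewidth 4.
Bags: B1 = {0, 3, 5, 6, 7}  B2 = {0, 3, 5, 6, 8}  B3 = {0, 3, 4, 6, 7}  B4 = {0, 2, 5, 6, 8}  B5 = {1, 2, 5, 6, 8}
Tree: B1–B2, B1–B3, B2–B4, B4–B5

The largest bag has 5 vertices, giving width 4; this decomposition certifies tw(G) ≤ 4. Conversely, {0, 2, 5, 6, 8} is a clique of size 5, and the vertices of any clique must share a bag in every tree decomposition; so some bag has ≥ 5 vertices and tw(G) ≥ 4. Therefore the treewidth is 4.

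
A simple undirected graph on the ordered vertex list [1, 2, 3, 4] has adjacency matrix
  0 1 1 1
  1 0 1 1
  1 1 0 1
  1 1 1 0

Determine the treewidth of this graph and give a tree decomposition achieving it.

With just one bag of size 4, the width is 4 − 1 = 3, so tw(G) ≤ 3. For the lower bound, the 4 vertices {1, 2, 3, 4} are pairwise adjacent, and any tree decomposition puts a clique entirely inside one bag — forcing width ≥ 3. The upper and lower bounds meet at 3, so that is the treewidth.

Treewidth 3.
One optimal decomposition is:
Bags: B1 = {1, 2, 3, 4}
Tree: (single bag)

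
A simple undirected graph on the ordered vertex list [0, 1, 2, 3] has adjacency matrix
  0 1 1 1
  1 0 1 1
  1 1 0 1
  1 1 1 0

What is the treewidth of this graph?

3

A width-3 tree decomposition is:
Bags: B1 = {0, 1, 2, 3}
Tree: (single bag)
A single bag containing all 4 vertices is trivially a valid decomposition of width 3. For the lower bound, the 4 vertices {0, 1, 2, 3} are pairwise adjacent, and any tree decomposition puts a clique entirely inside one bag — forcing width ≥ 3. Therefore the treewidth is 3.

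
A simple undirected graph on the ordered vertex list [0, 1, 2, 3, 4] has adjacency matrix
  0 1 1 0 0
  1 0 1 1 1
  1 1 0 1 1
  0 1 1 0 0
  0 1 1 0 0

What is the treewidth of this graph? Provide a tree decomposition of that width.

Each bag holds 3 vertices, so the decomposition has width 2, which upper-bounds the treewidth. On the other hand G contains the 3-clique {0, 1, 2}. A clique must lie in a single bag of any decomposition, so no decomposition can have width below 2. The upper and lower bounds meet at 2, so that is the treewidth.

Treewidth 2.
One such decomposition:
Bags: B1 = {0, 1, 2}  B2 = {1, 2, 4}  B3 = {1, 2, 3}
Tree: B1–B2, B1–B3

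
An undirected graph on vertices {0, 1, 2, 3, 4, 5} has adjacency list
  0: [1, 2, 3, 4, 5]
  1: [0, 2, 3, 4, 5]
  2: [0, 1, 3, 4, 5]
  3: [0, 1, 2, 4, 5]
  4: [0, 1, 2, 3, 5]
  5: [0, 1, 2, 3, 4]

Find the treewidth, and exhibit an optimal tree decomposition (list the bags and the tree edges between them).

Treewidth 5.
One such decomposition:
Bags: B1 = {0, 1, 2, 3, 4, 5}
Tree: (single bag)

With just one bag of size 6, the width is 6 − 1 = 5, so tw(G) ≤ 5. Conversely, {0, 1, 2, 3, 4, 5} is a clique of size 6, and the vertices of any clique must share a bag in every tree decomposition; so some bag has ≥ 6 vertices and tw(G) ≥ 5. The upper and lower bounds meet at 5, so that is the treewidth.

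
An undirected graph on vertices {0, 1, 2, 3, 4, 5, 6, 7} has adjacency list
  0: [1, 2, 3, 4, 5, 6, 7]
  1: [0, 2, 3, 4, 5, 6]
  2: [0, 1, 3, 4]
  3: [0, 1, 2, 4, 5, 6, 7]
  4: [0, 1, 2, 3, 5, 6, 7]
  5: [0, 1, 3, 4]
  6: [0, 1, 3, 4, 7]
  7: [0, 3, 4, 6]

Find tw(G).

A width-4 tree decomposition is:
Bags: B1 = {0, 1, 3, 4, 6}  B2 = {0, 1, 2, 3, 4}  B3 = {0, 3, 4, 6, 7}  B4 = {0, 1, 3, 4, 5}
Tree: B1–B2, B1–B3, B1–B4
The largest bag has 5 vertices, giving width 4; this decomposition certifies tw(G) ≤ 4. On the other hand G contains the 5-clique {0, 1, 2, 3, 4}. A clique must lie in a single bag of any decomposition, so no decomposition can have width below 4. Therefore the treewidth is 4.

4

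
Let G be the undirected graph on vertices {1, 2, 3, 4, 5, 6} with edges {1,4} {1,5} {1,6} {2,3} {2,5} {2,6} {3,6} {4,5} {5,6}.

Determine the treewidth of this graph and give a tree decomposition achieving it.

Treewidth 2.
One optimal decomposition is:
Bags: B1 = {2, 3, 6}  B2 = {2, 5, 6}  B3 = {1, 5, 6}  B4 = {1, 4, 5}
Tree: B1–B2, B2–B3, B3–B4

Every bag has size at most 3, so the width is 3 − 1 = 2 and tw(G) ≤ 2. On the other hand G contains the 3-clique {2, 3, 6}. A clique must lie in a single bag of any decomposition, so no decomposition can have width below 2. Combining the bounds, tw(G) = 2.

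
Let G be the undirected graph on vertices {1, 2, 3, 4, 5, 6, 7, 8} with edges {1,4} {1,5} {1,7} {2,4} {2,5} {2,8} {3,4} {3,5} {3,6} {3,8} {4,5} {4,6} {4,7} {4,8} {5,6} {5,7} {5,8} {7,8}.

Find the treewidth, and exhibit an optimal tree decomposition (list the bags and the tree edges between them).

Every bag has size at most 4, so the width is 4 − 1 = 3 and tw(G) ≤ 3. For the lower bound, the 4 vertices {2, 4, 5, 8} are pairwise adjacent, and any tree decomposition puts a clique entirely inside one bag — forcing width ≥ 3. Therefore the treewidth is 3.

Treewidth 3.
Bags: B1 = {2, 4, 5, 8}  B2 = {4, 5, 7, 8}  B3 = {3, 4, 5, 8}  B4 = {3, 4, 5, 6}  B5 = {1, 4, 5, 7}
Tree: B1–B2, B1–B3, B3–B4, B2–B5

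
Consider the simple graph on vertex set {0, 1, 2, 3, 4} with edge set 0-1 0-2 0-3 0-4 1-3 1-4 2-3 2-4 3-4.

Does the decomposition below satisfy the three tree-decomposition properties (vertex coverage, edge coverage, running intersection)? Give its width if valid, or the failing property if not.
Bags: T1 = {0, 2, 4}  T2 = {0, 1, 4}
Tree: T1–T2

No — vertex 3 appears in no bag.

A tree decomposition must satisfy three properties: every vertex lies in some bag; for every edge, both endpoints lie together in some bag; and for every vertex, the bags containing it form a connected subtree. Here vertex 3 appears in no bag, so the decomposition is invalid.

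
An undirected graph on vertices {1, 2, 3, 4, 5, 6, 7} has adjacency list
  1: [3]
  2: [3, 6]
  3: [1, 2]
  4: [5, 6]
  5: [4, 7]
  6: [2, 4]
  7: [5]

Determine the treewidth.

A width-1 tree decomposition is:
Bags: B1 = {5, 7}  B2 = {4, 5}  B3 = {4, 6}  B4 = {2, 6}  B5 = {2, 3}  B6 = {1, 3}
Tree: B1–B2, B2–B3, B3–B4, B4–B5, B5–B6
Every bag has size at most 2, so the width is 2 − 1 = 1 and tw(G) ≤ 1. Any graph with an edge has treewidth ≥ 1, and G has the edge 7–5. Therefore the treewidth is 1.

1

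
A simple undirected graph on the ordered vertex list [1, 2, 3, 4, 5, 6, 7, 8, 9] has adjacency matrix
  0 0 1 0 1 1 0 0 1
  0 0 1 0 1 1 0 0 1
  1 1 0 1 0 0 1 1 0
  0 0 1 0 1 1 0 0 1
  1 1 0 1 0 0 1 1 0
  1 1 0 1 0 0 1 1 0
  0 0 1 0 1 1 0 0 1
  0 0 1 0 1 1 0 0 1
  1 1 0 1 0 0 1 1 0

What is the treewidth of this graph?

A width-4 tree decomposition is:
Bags: B1 = {3, 5, 6, 8, 9}  B2 = {3, 4, 5, 6, 9}  B3 = {2, 3, 5, 6, 9}  B4 = {3, 5, 6, 7, 9}  B5 = {1, 3, 5, 6, 9}
Tree: B1–B2, B2–B3, B3–B4, B4–B5
Each bag holds 5 vertices, so the decomposition has width 4, which upper-bounds the treewidth. For the lower bound: the 5 vertex sets {6,8}, {3,4}, {2,9}, {5}, {7} are disjoint, each induces a connected subgraph, and every pair is joined by at least one edge of G. Contracting each set to a single vertex therefore yields K_{5} as a minor, and since treewidth is minor-monotone, tw(G) ≥ tw(K_{5}) = 4. The upper and lower bounds meet at 4, so that is the treewidth.

4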